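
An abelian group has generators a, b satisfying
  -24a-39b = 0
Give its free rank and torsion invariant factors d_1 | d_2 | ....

Answer: M ≅ ℤ^1 ⊕ ℤ/3

Derivation:
rank_ℚ(R)=1; free=2−1=1
SNF(R) diag = [3] → torsion [3]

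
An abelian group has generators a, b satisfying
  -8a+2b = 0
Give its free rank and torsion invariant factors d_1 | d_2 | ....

Answer: M ≅ ℤ^1 ⊕ ℤ/2

Derivation:
rank_ℚ(R)=1; free=2−1=1
SNF(R) diag = [2] → torsion [2]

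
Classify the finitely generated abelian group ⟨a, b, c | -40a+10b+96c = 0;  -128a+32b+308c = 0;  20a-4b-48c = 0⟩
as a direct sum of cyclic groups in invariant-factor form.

rank_ℚ(R)=3; free=3−3=0
SNF(R) diag = [2, 4, 4] → torsion [2, 4, 4]

Answer: M ≅ ℤ/2 ⊕ ℤ/4 ⊕ ℤ/4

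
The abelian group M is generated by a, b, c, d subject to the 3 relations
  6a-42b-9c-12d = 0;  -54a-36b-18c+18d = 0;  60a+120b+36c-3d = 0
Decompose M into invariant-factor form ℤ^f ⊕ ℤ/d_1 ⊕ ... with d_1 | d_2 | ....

rank_ℚ(R)=3; free=4−3=1
SNF(R) diag = [3, 9, 18] → torsion [3, 9, 18]

Answer: M ≅ ℤ^1 ⊕ ℤ/3 ⊕ ℤ/9 ⊕ ℤ/18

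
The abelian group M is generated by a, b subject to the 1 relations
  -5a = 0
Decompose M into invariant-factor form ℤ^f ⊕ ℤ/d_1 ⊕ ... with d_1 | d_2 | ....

rank_ℚ(R)=1; free=2−1=1
SNF(R) diag = [5] → torsion [5]

Answer: M ≅ ℤ^1 ⊕ ℤ/5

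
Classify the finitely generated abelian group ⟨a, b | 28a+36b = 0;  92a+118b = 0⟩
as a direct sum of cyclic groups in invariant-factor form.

Answer: M ≅ ℤ/2 ⊕ ℤ/4

Derivation:
rank_ℚ(R)=2; free=2−2=0
SNF(R) diag = [2, 4] → torsion [2, 4]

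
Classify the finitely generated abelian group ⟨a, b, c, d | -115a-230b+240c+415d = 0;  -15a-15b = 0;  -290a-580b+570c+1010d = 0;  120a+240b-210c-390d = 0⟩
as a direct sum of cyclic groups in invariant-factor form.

Answer: M ≅ ℤ/5 ⊕ ℤ/15 ⊕ ℤ/30 ⊕ ℤ/30

Derivation:
rank_ℚ(R)=4; free=4−4=0
SNF(R) diag = [5, 15, 30, 30] → torsion [5, 15, 30, 30]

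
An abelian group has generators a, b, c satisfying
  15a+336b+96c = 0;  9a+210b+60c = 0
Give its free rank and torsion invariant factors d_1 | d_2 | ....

rank_ℚ(R)=2; free=3−2=1
SNF(R) diag = [3, 6] → torsion [3, 6]

Answer: M ≅ ℤ^1 ⊕ ℤ/3 ⊕ ℤ/6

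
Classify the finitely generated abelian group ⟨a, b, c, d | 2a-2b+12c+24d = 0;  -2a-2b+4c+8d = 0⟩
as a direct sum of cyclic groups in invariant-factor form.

rank_ℚ(R)=2; free=4−2=2
SNF(R) diag = [2, 4] → torsion [2, 4]

Answer: M ≅ ℤ^2 ⊕ ℤ/2 ⊕ ℤ/4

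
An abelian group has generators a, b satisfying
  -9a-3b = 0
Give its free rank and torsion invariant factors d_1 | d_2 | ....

Answer: M ≅ ℤ^1 ⊕ ℤ/3

Derivation:
rank_ℚ(R)=1; free=2−1=1
SNF(R) diag = [3] → torsion [3]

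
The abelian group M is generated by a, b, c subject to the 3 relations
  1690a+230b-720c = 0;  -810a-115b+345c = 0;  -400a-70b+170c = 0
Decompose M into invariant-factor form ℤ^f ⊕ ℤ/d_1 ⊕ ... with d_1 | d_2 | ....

rank_ℚ(R)=3; free=3−3=0
SNF(R) diag = [5, 10, 20] → torsion [5, 10, 20]

Answer: M ≅ ℤ/5 ⊕ ℤ/10 ⊕ ℤ/20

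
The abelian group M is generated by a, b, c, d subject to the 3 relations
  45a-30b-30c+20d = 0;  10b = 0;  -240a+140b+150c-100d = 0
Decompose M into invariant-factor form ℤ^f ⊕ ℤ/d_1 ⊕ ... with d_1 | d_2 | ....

Answer: M ≅ ℤ^1 ⊕ ℤ/5 ⊕ ℤ/10 ⊕ ℤ/30

Derivation:
rank_ℚ(R)=3; free=4−3=1
SNF(R) diag = [5, 10, 30] → torsion [5, 10, 30]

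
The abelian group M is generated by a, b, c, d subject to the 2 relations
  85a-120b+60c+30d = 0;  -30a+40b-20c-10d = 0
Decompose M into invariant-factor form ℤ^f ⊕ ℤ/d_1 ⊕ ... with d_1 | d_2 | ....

Answer: M ≅ ℤ^2 ⊕ ℤ/5 ⊕ ℤ/10

Derivation:
rank_ℚ(R)=2; free=4−2=2
SNF(R) diag = [5, 10] → torsion [5, 10]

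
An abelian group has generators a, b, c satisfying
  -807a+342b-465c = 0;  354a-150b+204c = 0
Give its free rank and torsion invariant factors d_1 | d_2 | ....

rank_ℚ(R)=2; free=3−2=1
SNF(R) diag = [3, 6] → torsion [3, 6]

Answer: M ≅ ℤ^1 ⊕ ℤ/3 ⊕ ℤ/6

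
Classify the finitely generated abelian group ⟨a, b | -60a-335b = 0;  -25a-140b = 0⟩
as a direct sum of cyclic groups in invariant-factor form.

rank_ℚ(R)=2; free=2−2=0
SNF(R) diag = [5, 5] → torsion [5, 5]

Answer: M ≅ ℤ/5 ⊕ ℤ/5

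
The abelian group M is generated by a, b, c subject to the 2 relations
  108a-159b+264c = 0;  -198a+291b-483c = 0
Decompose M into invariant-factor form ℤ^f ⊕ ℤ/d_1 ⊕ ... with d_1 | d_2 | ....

rank_ℚ(R)=2; free=3−2=1
SNF(R) diag = [3, 9] → torsion [3, 9]

Answer: M ≅ ℤ^1 ⊕ ℤ/3 ⊕ ℤ/9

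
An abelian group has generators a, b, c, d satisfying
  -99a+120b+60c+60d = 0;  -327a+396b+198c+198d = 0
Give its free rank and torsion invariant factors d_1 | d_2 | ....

Answer: M ≅ ℤ^2 ⊕ ℤ/3 ⊕ ℤ/6

Derivation:
rank_ℚ(R)=2; free=4−2=2
SNF(R) diag = [3, 6] → torsion [3, 6]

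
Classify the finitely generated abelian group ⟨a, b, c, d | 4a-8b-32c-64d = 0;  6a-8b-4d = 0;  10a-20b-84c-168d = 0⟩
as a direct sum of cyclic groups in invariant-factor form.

rank_ℚ(R)=3; free=4−3=1
SNF(R) diag = [2, 4, 8] → torsion [2, 4, 8]

Answer: M ≅ ℤ^1 ⊕ ℤ/2 ⊕ ℤ/4 ⊕ ℤ/8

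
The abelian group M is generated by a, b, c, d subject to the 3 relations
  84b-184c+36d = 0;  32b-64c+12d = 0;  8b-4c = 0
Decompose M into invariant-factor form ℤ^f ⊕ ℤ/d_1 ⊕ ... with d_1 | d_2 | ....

rank_ℚ(R)=3; free=4−3=1
SNF(R) diag = [4, 4, 12] → torsion [4, 4, 12]

Answer: M ≅ ℤ^1 ⊕ ℤ/4 ⊕ ℤ/4 ⊕ ℤ/12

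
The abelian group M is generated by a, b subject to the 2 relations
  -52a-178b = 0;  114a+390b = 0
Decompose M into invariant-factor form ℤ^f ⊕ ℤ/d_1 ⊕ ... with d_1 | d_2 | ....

rank_ℚ(R)=2; free=2−2=0
SNF(R) diag = [2, 6] → torsion [2, 6]

Answer: M ≅ ℤ/2 ⊕ ℤ/6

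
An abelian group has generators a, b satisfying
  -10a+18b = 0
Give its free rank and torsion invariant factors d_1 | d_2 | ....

rank_ℚ(R)=1; free=2−1=1
SNF(R) diag = [2] → torsion [2]

Answer: M ≅ ℤ^1 ⊕ ℤ/2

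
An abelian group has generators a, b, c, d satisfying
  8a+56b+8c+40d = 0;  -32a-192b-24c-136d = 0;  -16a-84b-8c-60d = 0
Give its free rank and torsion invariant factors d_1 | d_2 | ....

Answer: M ≅ ℤ^1 ⊕ ℤ/4 ⊕ ℤ/8 ⊕ ℤ/8

Derivation:
rank_ℚ(R)=3; free=4−3=1
SNF(R) diag = [4, 8, 8] → torsion [4, 8, 8]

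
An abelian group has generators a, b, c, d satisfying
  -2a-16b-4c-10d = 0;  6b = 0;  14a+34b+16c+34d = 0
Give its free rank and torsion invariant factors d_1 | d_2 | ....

Answer: M ≅ ℤ^1 ⊕ ℤ/2 ⊕ ℤ/6 ⊕ ℤ/12

Derivation:
rank_ℚ(R)=3; free=4−3=1
SNF(R) diag = [2, 6, 12] → torsion [2, 6, 12]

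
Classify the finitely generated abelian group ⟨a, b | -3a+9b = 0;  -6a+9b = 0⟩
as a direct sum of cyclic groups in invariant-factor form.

rank_ℚ(R)=2; free=2−2=0
SNF(R) diag = [3, 9] → torsion [3, 9]

Answer: M ≅ ℤ/3 ⊕ ℤ/9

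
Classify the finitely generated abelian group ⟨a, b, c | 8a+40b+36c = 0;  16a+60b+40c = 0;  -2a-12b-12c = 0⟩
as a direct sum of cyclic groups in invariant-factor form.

rank_ℚ(R)=3; free=3−3=0
SNF(R) diag = [2, 4, 4] → torsion [2, 4, 4]

Answer: M ≅ ℤ/2 ⊕ ℤ/4 ⊕ ℤ/4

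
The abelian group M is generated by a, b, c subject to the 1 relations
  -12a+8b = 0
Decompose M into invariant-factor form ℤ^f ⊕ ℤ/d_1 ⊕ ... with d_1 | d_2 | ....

Answer: M ≅ ℤ^2 ⊕ ℤ/4

Derivation:
rank_ℚ(R)=1; free=3−1=2
SNF(R) diag = [4] → torsion [4]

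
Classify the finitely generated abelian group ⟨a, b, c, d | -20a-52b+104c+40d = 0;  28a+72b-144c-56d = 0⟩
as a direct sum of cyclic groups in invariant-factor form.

Answer: M ≅ ℤ^2 ⊕ ℤ/4 ⊕ ℤ/4

Derivation:
rank_ℚ(R)=2; free=4−2=2
SNF(R) diag = [4, 4] → torsion [4, 4]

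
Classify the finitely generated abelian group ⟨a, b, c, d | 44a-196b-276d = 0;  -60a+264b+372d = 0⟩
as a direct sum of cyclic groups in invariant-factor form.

Answer: M ≅ ℤ^2 ⊕ ℤ/4 ⊕ ℤ/12

Derivation:
rank_ℚ(R)=2; free=4−2=2
SNF(R) diag = [4, 12] → torsion [4, 12]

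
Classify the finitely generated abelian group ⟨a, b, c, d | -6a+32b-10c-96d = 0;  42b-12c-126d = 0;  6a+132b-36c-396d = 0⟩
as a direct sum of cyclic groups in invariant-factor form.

Answer: M ≅ ℤ^1 ⊕ ℤ/2 ⊕ ℤ/6 ⊕ ℤ/18

Derivation:
rank_ℚ(R)=3; free=4−3=1
SNF(R) diag = [2, 6, 18] → torsion [2, 6, 18]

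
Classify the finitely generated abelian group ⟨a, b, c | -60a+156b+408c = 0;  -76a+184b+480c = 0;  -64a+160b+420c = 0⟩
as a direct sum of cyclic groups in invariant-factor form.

Answer: M ≅ ℤ/4 ⊕ ℤ/12 ⊕ ℤ/36

Derivation:
rank_ℚ(R)=3; free=3−3=0
SNF(R) diag = [4, 12, 36] → torsion [4, 12, 36]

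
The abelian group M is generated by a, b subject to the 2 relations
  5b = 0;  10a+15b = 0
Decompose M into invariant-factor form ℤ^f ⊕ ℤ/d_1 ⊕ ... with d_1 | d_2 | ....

Answer: M ≅ ℤ/5 ⊕ ℤ/10

Derivation:
rank_ℚ(R)=2; free=2−2=0
SNF(R) diag = [5, 10] → torsion [5, 10]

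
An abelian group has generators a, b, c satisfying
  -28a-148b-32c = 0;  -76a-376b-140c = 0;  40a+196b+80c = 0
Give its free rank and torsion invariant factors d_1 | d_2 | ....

rank_ℚ(R)=3; free=3−3=0
SNF(R) diag = [4, 12, 36] → torsion [4, 12, 36]

Answer: M ≅ ℤ/4 ⊕ ℤ/12 ⊕ ℤ/36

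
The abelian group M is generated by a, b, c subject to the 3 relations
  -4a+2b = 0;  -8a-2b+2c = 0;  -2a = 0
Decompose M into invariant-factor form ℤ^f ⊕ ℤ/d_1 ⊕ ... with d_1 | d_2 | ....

rank_ℚ(R)=3; free=3−3=0
SNF(R) diag = [2, 2, 2] → torsion [2, 2, 2]

Answer: M ≅ ℤ/2 ⊕ ℤ/2 ⊕ ℤ/2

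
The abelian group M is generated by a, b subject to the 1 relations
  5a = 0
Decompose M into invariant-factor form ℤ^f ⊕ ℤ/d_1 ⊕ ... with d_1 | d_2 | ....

Answer: M ≅ ℤ^1 ⊕ ℤ/5

Derivation:
rank_ℚ(R)=1; free=2−1=1
SNF(R) diag = [5] → torsion [5]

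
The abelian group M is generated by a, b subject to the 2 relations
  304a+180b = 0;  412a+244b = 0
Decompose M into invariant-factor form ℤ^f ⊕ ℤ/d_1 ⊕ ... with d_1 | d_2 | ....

Answer: M ≅ ℤ/4 ⊕ ℤ/4

Derivation:
rank_ℚ(R)=2; free=2−2=0
SNF(R) diag = [4, 4] → torsion [4, 4]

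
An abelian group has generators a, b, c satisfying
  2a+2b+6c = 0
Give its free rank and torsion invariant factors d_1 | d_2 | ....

Answer: M ≅ ℤ^2 ⊕ ℤ/2

Derivation:
rank_ℚ(R)=1; free=3−1=2
SNF(R) diag = [2] → torsion [2]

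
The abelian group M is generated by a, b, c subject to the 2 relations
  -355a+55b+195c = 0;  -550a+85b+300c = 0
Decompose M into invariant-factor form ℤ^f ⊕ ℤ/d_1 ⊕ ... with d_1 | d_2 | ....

Answer: M ≅ ℤ^1 ⊕ ℤ/5 ⊕ ℤ/15

Derivation:
rank_ℚ(R)=2; free=3−2=1
SNF(R) diag = [5, 15] → torsion [5, 15]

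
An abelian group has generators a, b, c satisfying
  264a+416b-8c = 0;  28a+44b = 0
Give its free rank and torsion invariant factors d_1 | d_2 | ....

Answer: M ≅ ℤ^1 ⊕ ℤ/4 ⊕ ℤ/8

Derivation:
rank_ℚ(R)=2; free=3−2=1
SNF(R) diag = [4, 8] → torsion [4, 8]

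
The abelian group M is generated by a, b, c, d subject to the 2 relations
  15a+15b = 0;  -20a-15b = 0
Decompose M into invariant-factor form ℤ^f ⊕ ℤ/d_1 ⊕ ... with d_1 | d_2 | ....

Answer: M ≅ ℤ^2 ⊕ ℤ/5 ⊕ ℤ/15

Derivation:
rank_ℚ(R)=2; free=4−2=2
SNF(R) diag = [5, 15] → torsion [5, 15]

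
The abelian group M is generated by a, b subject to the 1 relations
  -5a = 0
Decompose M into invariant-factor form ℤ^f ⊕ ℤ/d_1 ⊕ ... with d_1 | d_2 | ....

Answer: M ≅ ℤ^1 ⊕ ℤ/5

Derivation:
rank_ℚ(R)=1; free=2−1=1
SNF(R) diag = [5] → torsion [5]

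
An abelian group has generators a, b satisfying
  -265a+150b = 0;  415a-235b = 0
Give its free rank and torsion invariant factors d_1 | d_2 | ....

rank_ℚ(R)=2; free=2−2=0
SNF(R) diag = [5, 5] → torsion [5, 5]

Answer: M ≅ ℤ/5 ⊕ ℤ/5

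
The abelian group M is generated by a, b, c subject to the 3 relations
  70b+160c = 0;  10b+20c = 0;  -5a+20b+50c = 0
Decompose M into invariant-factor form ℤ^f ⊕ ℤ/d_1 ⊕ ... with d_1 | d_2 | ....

Answer: M ≅ ℤ/5 ⊕ ℤ/10 ⊕ ℤ/20

Derivation:
rank_ℚ(R)=3; free=3−3=0
SNF(R) diag = [5, 10, 20] → torsion [5, 10, 20]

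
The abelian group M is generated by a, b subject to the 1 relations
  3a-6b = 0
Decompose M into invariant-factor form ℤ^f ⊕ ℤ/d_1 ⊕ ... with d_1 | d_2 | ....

rank_ℚ(R)=1; free=2−1=1
SNF(R) diag = [3] → torsion [3]

Answer: M ≅ ℤ^1 ⊕ ℤ/3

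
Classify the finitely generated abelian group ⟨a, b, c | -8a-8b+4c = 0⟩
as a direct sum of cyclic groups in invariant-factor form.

Answer: M ≅ ℤ^2 ⊕ ℤ/4

Derivation:
rank_ℚ(R)=1; free=3−1=2
SNF(R) diag = [4] → torsion [4]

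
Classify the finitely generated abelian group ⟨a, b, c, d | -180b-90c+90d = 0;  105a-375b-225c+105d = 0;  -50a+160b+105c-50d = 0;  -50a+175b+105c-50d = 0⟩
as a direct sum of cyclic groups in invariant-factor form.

Answer: M ≅ ℤ/5 ⊕ ℤ/15 ⊕ ℤ/45 ⊕ ℤ/90

Derivation:
rank_ℚ(R)=4; free=4−4=0
SNF(R) diag = [5, 15, 45, 90] → torsion [5, 15, 45, 90]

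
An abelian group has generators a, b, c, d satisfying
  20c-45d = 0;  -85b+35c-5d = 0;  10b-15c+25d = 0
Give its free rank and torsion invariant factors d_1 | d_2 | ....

rank_ℚ(R)=3; free=4−3=1
SNF(R) diag = [5, 5, 5] → torsion [5, 5, 5]

Answer: M ≅ ℤ^1 ⊕ ℤ/5 ⊕ ℤ/5 ⊕ ℤ/5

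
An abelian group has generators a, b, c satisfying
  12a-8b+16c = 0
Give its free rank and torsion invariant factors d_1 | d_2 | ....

rank_ℚ(R)=1; free=3−1=2
SNF(R) diag = [4] → torsion [4]

Answer: M ≅ ℤ^2 ⊕ ℤ/4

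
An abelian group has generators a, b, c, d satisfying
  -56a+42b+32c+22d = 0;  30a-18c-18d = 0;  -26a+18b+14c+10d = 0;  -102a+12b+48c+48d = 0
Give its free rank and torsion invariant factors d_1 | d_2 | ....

rank_ℚ(R)=4; free=4−4=0
SNF(R) diag = [2, 6, 6, 18] → torsion [2, 6, 6, 18]

Answer: M ≅ ℤ/2 ⊕ ℤ/6 ⊕ ℤ/6 ⊕ ℤ/18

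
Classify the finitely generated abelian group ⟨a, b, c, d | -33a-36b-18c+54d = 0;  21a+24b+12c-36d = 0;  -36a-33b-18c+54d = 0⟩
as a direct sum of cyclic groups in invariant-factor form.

Answer: M ≅ ℤ^1 ⊕ ℤ/3 ⊕ ℤ/3 ⊕ ℤ/6

Derivation:
rank_ℚ(R)=3; free=4−3=1
SNF(R) diag = [3, 3, 6] → torsion [3, 3, 6]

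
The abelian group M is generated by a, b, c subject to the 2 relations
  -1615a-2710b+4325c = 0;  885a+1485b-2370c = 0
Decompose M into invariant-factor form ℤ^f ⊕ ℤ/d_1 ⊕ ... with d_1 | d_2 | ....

rank_ℚ(R)=2; free=3−2=1
SNF(R) diag = [5, 15] → torsion [5, 15]

Answer: M ≅ ℤ^1 ⊕ ℤ/5 ⊕ ℤ/15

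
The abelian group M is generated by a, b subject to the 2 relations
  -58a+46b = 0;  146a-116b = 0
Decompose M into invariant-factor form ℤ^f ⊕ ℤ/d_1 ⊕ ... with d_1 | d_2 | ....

rank_ℚ(R)=2; free=2−2=0
SNF(R) diag = [2, 6] → torsion [2, 6]

Answer: M ≅ ℤ/2 ⊕ ℤ/6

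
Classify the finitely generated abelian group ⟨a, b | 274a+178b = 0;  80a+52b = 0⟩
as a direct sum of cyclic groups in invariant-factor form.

rank_ℚ(R)=2; free=2−2=0
SNF(R) diag = [2, 4] → torsion [2, 4]

Answer: M ≅ ℤ/2 ⊕ ℤ/4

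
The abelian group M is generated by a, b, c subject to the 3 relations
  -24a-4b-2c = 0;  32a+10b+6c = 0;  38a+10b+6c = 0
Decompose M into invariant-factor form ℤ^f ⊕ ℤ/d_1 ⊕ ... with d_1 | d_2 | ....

Answer: M ≅ ℤ/2 ⊕ ℤ/2 ⊕ ℤ/6

Derivation:
rank_ℚ(R)=3; free=3−3=0
SNF(R) diag = [2, 2, 6] → torsion [2, 2, 6]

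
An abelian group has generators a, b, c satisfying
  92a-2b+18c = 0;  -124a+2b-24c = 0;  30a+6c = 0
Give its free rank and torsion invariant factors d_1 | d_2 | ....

rank_ℚ(R)=3; free=3−3=0
SNF(R) diag = [2, 2, 6] → torsion [2, 2, 6]

Answer: M ≅ ℤ/2 ⊕ ℤ/2 ⊕ ℤ/6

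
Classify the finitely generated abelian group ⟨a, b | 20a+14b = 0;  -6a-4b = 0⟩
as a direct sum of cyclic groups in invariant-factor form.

Answer: M ≅ ℤ/2 ⊕ ℤ/2

Derivation:
rank_ℚ(R)=2; free=2−2=0
SNF(R) diag = [2, 2] → torsion [2, 2]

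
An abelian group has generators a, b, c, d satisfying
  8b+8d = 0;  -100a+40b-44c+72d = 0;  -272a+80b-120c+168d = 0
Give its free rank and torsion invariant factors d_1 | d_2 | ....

Answer: M ≅ ℤ^1 ⊕ ℤ/4 ⊕ ℤ/8 ⊕ ℤ/8

Derivation:
rank_ℚ(R)=3; free=4−3=1
SNF(R) diag = [4, 8, 8] → torsion [4, 8, 8]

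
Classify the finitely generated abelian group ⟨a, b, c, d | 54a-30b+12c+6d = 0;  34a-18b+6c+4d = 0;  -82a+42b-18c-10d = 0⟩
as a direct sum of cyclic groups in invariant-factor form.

Answer: M ≅ ℤ^1 ⊕ ℤ/2 ⊕ ℤ/6 ⊕ ℤ/6

Derivation:
rank_ℚ(R)=3; free=4−3=1
SNF(R) diag = [2, 6, 6] → torsion [2, 6, 6]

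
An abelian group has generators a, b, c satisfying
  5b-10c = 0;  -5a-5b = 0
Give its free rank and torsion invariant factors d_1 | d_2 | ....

rank_ℚ(R)=2; free=3−2=1
SNF(R) diag = [5, 5] → torsion [5, 5]

Answer: M ≅ ℤ^1 ⊕ ℤ/5 ⊕ ℤ/5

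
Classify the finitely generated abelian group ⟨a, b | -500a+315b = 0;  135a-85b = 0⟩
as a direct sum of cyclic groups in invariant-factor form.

rank_ℚ(R)=2; free=2−2=0
SNF(R) diag = [5, 5] → torsion [5, 5]

Answer: M ≅ ℤ/5 ⊕ ℤ/5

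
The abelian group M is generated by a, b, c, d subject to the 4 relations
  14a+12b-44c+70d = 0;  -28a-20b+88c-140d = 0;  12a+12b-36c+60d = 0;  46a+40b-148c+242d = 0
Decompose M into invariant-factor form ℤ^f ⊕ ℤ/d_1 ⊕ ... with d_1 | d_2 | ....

rank_ℚ(R)=4; free=4−4=0
SNF(R) diag = [2, 4, 12, 12] → torsion [2, 4, 12, 12]

Answer: M ≅ ℤ/2 ⊕ ℤ/4 ⊕ ℤ/12 ⊕ ℤ/12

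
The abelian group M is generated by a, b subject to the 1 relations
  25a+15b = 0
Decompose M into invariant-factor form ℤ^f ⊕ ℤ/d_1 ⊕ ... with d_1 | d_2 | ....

rank_ℚ(R)=1; free=2−1=1
SNF(R) diag = [5] → torsion [5]

Answer: M ≅ ℤ^1 ⊕ ℤ/5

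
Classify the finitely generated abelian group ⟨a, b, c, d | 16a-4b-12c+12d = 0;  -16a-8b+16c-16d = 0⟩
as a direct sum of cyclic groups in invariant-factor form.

rank_ℚ(R)=2; free=4−2=2
SNF(R) diag = [4, 8] → torsion [4, 8]

Answer: M ≅ ℤ^2 ⊕ ℤ/4 ⊕ ℤ/8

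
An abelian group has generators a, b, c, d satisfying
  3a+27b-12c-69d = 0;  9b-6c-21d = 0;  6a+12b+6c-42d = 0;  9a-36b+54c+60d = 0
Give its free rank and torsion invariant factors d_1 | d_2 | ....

Answer: M ≅ ℤ/3 ⊕ ℤ/3 ⊕ ℤ/6 ⊕ ℤ/6

Derivation:
rank_ℚ(R)=4; free=4−4=0
SNF(R) diag = [3, 3, 6, 6] → torsion [3, 3, 6, 6]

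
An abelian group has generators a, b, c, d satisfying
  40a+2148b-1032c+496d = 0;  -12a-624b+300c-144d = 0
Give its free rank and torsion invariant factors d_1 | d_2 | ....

Answer: M ≅ ℤ^2 ⊕ ℤ/4 ⊕ ℤ/12

Derivation:
rank_ℚ(R)=2; free=4−2=2
SNF(R) diag = [4, 12] → torsion [4, 12]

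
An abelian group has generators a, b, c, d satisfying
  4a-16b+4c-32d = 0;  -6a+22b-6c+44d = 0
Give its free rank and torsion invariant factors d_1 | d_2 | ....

rank_ℚ(R)=2; free=4−2=2
SNF(R) diag = [2, 4] → torsion [2, 4]

Answer: M ≅ ℤ^2 ⊕ ℤ/2 ⊕ ℤ/4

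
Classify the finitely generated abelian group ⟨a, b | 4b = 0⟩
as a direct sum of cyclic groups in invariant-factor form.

rank_ℚ(R)=1; free=2−1=1
SNF(R) diag = [4] → torsion [4]

Answer: M ≅ ℤ^1 ⊕ ℤ/4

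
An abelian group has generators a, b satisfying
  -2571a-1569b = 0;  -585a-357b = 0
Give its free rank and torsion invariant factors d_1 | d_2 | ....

Answer: M ≅ ℤ/3 ⊕ ℤ/6

Derivation:
rank_ℚ(R)=2; free=2−2=0
SNF(R) diag = [3, 6] → torsion [3, 6]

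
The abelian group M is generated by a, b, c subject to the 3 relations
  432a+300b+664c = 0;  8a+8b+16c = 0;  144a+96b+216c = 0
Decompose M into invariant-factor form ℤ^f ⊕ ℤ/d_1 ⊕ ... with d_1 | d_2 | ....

rank_ℚ(R)=3; free=3−3=0
SNF(R) diag = [4, 8, 24] → torsion [4, 8, 24]

Answer: M ≅ ℤ/4 ⊕ ℤ/8 ⊕ ℤ/24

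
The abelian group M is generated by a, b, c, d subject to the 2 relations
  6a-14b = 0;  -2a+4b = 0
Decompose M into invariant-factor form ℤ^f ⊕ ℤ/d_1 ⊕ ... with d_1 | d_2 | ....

Answer: M ≅ ℤ^2 ⊕ ℤ/2 ⊕ ℤ/2

Derivation:
rank_ℚ(R)=2; free=4−2=2
SNF(R) diag = [2, 2] → torsion [2, 2]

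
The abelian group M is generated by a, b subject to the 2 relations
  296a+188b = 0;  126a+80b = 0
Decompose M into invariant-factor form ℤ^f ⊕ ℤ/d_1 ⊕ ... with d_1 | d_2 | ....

Answer: M ≅ ℤ/2 ⊕ ℤ/4

Derivation:
rank_ℚ(R)=2; free=2−2=0
SNF(R) diag = [2, 4] → torsion [2, 4]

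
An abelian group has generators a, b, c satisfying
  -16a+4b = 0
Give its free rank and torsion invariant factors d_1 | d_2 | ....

rank_ℚ(R)=1; free=3−1=2
SNF(R) diag = [4] → torsion [4]

Answer: M ≅ ℤ^2 ⊕ ℤ/4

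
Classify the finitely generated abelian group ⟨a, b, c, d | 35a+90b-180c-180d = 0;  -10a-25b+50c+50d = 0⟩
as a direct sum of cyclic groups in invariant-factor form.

rank_ℚ(R)=2; free=4−2=2
SNF(R) diag = [5, 5] → torsion [5, 5]

Answer: M ≅ ℤ^2 ⊕ ℤ/5 ⊕ ℤ/5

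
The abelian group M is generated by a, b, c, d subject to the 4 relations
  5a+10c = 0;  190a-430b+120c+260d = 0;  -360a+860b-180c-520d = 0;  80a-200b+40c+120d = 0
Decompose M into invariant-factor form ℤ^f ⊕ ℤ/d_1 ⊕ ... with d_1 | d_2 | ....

Answer: M ≅ ℤ/5 ⊕ ℤ/10 ⊕ ℤ/20 ⊕ ℤ/40

Derivation:
rank_ℚ(R)=4; free=4−4=0
SNF(R) diag = [5, 10, 20, 40] → torsion [5, 10, 20, 40]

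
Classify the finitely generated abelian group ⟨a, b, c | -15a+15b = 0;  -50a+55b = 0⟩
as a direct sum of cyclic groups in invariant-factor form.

rank_ℚ(R)=2; free=3−2=1
SNF(R) diag = [5, 15] → torsion [5, 15]

Answer: M ≅ ℤ^1 ⊕ ℤ/5 ⊕ ℤ/15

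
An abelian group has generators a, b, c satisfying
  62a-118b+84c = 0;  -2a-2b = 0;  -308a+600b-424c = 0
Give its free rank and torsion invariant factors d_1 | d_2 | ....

Answer: M ≅ ℤ/2 ⊕ ℤ/4 ⊕ ℤ/12

Derivation:
rank_ℚ(R)=3; free=3−3=0
SNF(R) diag = [2, 4, 12] → torsion [2, 4, 12]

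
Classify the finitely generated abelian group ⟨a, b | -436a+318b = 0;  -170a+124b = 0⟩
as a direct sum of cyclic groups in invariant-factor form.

rank_ℚ(R)=2; free=2−2=0
SNF(R) diag = [2, 2] → torsion [2, 2]

Answer: M ≅ ℤ/2 ⊕ ℤ/2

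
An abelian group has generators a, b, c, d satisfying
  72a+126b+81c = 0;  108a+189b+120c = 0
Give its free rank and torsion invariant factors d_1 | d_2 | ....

rank_ℚ(R)=2; free=4−2=2
SNF(R) diag = [3, 9] → torsion [3, 9]

Answer: M ≅ ℤ^2 ⊕ ℤ/3 ⊕ ℤ/9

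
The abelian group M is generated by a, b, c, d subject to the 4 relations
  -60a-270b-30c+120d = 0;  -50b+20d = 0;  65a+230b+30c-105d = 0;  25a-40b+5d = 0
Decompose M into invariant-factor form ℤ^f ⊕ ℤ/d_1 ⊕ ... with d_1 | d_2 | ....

rank_ℚ(R)=4; free=4−4=0
SNF(R) diag = [5, 10, 30, 30] → torsion [5, 10, 30, 30]

Answer: M ≅ ℤ/5 ⊕ ℤ/10 ⊕ ℤ/30 ⊕ ℤ/30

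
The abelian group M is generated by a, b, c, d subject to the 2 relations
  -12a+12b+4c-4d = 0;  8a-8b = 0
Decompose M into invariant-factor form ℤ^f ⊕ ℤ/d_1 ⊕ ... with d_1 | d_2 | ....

rank_ℚ(R)=2; free=4−2=2
SNF(R) diag = [4, 8] → torsion [4, 8]

Answer: M ≅ ℤ^2 ⊕ ℤ/4 ⊕ ℤ/8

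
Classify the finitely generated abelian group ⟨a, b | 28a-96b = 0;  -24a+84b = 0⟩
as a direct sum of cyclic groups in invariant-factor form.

rank_ℚ(R)=2; free=2−2=0
SNF(R) diag = [4, 12] → torsion [4, 12]

Answer: M ≅ ℤ/4 ⊕ ℤ/12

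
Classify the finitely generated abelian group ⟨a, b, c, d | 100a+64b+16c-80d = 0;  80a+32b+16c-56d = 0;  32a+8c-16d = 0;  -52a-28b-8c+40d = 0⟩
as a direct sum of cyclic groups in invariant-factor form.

rank_ℚ(R)=4; free=4−4=0
SNF(R) diag = [4, 4, 8, 24] → torsion [4, 4, 8, 24]

Answer: M ≅ ℤ/4 ⊕ ℤ/4 ⊕ ℤ/8 ⊕ ℤ/24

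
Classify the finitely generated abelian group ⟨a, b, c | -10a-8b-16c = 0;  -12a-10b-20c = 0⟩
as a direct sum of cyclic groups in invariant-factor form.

rank_ℚ(R)=2; free=3−2=1
SNF(R) diag = [2, 2] → torsion [2, 2]

Answer: M ≅ ℤ^1 ⊕ ℤ/2 ⊕ ℤ/2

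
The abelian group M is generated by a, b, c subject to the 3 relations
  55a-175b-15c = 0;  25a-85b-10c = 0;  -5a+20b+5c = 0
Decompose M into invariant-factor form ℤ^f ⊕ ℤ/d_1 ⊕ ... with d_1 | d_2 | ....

Answer: M ≅ ℤ/5 ⊕ ℤ/5 ⊕ ℤ/15

Derivation:
rank_ℚ(R)=3; free=3−3=0
SNF(R) diag = [5, 5, 15] → torsion [5, 5, 15]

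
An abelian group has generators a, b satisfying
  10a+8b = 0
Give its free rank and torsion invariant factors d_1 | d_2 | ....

rank_ℚ(R)=1; free=2−1=1
SNF(R) diag = [2] → torsion [2]

Answer: M ≅ ℤ^1 ⊕ ℤ/2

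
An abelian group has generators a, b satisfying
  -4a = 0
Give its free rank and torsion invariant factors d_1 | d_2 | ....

Answer: M ≅ ℤ^1 ⊕ ℤ/4

Derivation:
rank_ℚ(R)=1; free=2−1=1
SNF(R) diag = [4] → torsion [4]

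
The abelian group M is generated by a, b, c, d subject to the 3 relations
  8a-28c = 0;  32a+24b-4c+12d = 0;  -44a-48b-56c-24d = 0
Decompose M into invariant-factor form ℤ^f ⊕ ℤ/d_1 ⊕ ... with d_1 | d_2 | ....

Answer: M ≅ ℤ^1 ⊕ ℤ/4 ⊕ ℤ/12 ⊕ ℤ/12

Derivation:
rank_ℚ(R)=3; free=4−3=1
SNF(R) diag = [4, 12, 12] → torsion [4, 12, 12]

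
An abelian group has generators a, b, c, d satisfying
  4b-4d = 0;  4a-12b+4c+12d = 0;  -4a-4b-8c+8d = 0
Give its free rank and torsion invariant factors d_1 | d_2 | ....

rank_ℚ(R)=3; free=4−3=1
SNF(R) diag = [4, 4, 4] → torsion [4, 4, 4]

Answer: M ≅ ℤ^1 ⊕ ℤ/4 ⊕ ℤ/4 ⊕ ℤ/4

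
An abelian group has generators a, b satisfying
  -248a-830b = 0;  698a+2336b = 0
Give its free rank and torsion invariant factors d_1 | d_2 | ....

rank_ℚ(R)=2; free=2−2=0
SNF(R) diag = [2, 6] → torsion [2, 6]

Answer: M ≅ ℤ/2 ⊕ ℤ/6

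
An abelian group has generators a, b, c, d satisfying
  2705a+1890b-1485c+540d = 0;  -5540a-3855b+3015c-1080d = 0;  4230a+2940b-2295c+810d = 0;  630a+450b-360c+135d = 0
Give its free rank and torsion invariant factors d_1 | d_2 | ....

rank_ℚ(R)=4; free=4−4=0
SNF(R) diag = [5, 15, 45, 135] → torsion [5, 15, 45, 135]

Answer: M ≅ ℤ/5 ⊕ ℤ/15 ⊕ ℤ/45 ⊕ ℤ/135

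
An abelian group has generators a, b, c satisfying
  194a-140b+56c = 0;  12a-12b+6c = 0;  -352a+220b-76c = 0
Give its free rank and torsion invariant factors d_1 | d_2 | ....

Answer: M ≅ ℤ/2 ⊕ ℤ/6 ⊕ ℤ/12

Derivation:
rank_ℚ(R)=3; free=3−3=0
SNF(R) diag = [2, 6, 12] → torsion [2, 6, 12]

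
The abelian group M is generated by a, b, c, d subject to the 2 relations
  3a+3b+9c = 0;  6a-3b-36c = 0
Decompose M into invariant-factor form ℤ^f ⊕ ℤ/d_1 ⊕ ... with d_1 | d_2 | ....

Answer: M ≅ ℤ^2 ⊕ ℤ/3 ⊕ ℤ/9

Derivation:
rank_ℚ(R)=2; free=4−2=2
SNF(R) diag = [3, 9] → torsion [3, 9]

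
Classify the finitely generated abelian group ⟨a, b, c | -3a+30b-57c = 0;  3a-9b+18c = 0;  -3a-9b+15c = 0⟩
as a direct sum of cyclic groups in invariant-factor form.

rank_ℚ(R)=3; free=3−3=0
SNF(R) diag = [3, 3, 3] → torsion [3, 3, 3]

Answer: M ≅ ℤ/3 ⊕ ℤ/3 ⊕ ℤ/3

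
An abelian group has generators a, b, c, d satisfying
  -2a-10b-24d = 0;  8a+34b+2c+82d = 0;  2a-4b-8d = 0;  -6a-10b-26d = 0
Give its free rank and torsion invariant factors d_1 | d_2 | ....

Answer: M ≅ ℤ/2 ⊕ ℤ/2 ⊕ ℤ/2 ⊕ ℤ/2

Derivation:
rank_ℚ(R)=4; free=4−4=0
SNF(R) diag = [2, 2, 2, 2] → torsion [2, 2, 2, 2]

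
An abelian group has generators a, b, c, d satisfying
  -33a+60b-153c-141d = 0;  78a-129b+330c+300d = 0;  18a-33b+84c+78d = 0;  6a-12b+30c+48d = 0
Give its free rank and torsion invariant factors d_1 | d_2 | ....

Answer: M ≅ ℤ/3 ⊕ ℤ/3 ⊕ ℤ/6 ⊕ ℤ/18

Derivation:
rank_ℚ(R)=4; free=4−4=0
SNF(R) diag = [3, 3, 6, 18] → torsion [3, 3, 6, 18]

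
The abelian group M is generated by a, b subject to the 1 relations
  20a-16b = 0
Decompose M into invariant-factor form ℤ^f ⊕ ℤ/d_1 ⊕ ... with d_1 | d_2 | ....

rank_ℚ(R)=1; free=2−1=1
SNF(R) diag = [4] → torsion [4]

Answer: M ≅ ℤ^1 ⊕ ℤ/4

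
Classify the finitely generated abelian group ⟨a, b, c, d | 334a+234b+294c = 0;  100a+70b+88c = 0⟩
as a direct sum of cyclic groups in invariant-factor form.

rank_ℚ(R)=2; free=4−2=2
SNF(R) diag = [2, 2] → torsion [2, 2]

Answer: M ≅ ℤ^2 ⊕ ℤ/2 ⊕ ℤ/2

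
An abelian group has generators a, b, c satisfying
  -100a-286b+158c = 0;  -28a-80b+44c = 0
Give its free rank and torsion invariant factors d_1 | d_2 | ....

Answer: M ≅ ℤ^1 ⊕ ℤ/2 ⊕ ℤ/4

Derivation:
rank_ℚ(R)=2; free=3−2=1
SNF(R) diag = [2, 4] → torsion [2, 4]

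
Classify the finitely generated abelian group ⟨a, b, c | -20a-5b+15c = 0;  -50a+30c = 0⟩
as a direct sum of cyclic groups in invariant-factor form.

rank_ℚ(R)=2; free=3−2=1
SNF(R) diag = [5, 10] → torsion [5, 10]

Answer: M ≅ ℤ^1 ⊕ ℤ/5 ⊕ ℤ/10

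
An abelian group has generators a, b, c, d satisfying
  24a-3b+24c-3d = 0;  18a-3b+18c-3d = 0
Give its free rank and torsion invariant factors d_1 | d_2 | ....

Answer: M ≅ ℤ^2 ⊕ ℤ/3 ⊕ ℤ/6

Derivation:
rank_ℚ(R)=2; free=4−2=2
SNF(R) diag = [3, 6] → torsion [3, 6]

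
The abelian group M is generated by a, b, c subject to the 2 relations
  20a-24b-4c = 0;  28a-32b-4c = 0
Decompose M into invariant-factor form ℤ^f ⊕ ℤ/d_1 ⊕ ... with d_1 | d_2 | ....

Answer: M ≅ ℤ^1 ⊕ ℤ/4 ⊕ ℤ/8

Derivation:
rank_ℚ(R)=2; free=3−2=1
SNF(R) diag = [4, 8] → torsion [4, 8]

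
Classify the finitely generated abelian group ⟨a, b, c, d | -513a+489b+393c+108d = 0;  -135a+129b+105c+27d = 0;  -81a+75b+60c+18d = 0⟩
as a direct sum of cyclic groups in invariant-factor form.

Answer: M ≅ ℤ^1 ⊕ ℤ/3 ⊕ ℤ/9 ⊕ ℤ/27

Derivation:
rank_ℚ(R)=3; free=4−3=1
SNF(R) diag = [3, 9, 27] → torsion [3, 9, 27]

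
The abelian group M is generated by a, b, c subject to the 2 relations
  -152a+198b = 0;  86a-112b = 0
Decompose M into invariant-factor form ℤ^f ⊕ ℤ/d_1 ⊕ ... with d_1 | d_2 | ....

Answer: M ≅ ℤ^1 ⊕ ℤ/2 ⊕ ℤ/2

Derivation:
rank_ℚ(R)=2; free=3−2=1
SNF(R) diag = [2, 2] → torsion [2, 2]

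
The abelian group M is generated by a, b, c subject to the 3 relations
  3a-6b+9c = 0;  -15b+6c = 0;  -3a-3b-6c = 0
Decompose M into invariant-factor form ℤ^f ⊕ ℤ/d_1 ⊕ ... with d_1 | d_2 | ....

Answer: M ≅ ℤ/3 ⊕ ℤ/3 ⊕ ℤ/3

Derivation:
rank_ℚ(R)=3; free=3−3=0
SNF(R) diag = [3, 3, 3] → torsion [3, 3, 3]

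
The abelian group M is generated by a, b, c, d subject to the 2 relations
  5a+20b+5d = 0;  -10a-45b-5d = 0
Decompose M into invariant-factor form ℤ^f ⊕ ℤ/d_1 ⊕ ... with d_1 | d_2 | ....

Answer: M ≅ ℤ^2 ⊕ ℤ/5 ⊕ ℤ/5

Derivation:
rank_ℚ(R)=2; free=4−2=2
SNF(R) diag = [5, 5] → torsion [5, 5]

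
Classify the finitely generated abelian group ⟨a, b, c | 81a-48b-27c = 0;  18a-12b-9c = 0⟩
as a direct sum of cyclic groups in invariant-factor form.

Answer: M ≅ ℤ^1 ⊕ ℤ/3 ⊕ ℤ/9

Derivation:
rank_ℚ(R)=2; free=3−2=1
SNF(R) diag = [3, 9] → torsion [3, 9]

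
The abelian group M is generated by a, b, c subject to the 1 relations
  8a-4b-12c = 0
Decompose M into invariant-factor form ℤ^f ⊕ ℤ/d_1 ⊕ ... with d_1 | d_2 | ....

rank_ℚ(R)=1; free=3−1=2
SNF(R) diag = [4] → torsion [4]

Answer: M ≅ ℤ^2 ⊕ ℤ/4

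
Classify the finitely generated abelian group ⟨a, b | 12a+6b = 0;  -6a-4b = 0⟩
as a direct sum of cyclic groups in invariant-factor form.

rank_ℚ(R)=2; free=2−2=0
SNF(R) diag = [2, 6] → torsion [2, 6]

Answer: M ≅ ℤ/2 ⊕ ℤ/6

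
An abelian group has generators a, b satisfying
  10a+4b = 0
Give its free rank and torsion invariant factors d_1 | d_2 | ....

rank_ℚ(R)=1; free=2−1=1
SNF(R) diag = [2] → torsion [2]

Answer: M ≅ ℤ^1 ⊕ ℤ/2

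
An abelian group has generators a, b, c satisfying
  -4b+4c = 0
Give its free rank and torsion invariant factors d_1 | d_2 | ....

Answer: M ≅ ℤ^2 ⊕ ℤ/4

Derivation:
rank_ℚ(R)=1; free=3−1=2
SNF(R) diag = [4] → torsion [4]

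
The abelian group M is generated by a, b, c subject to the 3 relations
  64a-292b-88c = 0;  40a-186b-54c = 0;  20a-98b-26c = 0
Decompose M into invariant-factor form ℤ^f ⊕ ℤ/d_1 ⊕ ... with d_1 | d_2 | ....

rank_ℚ(R)=3; free=3−3=0
SNF(R) diag = [2, 4, 12] → torsion [2, 4, 12]

Answer: M ≅ ℤ/2 ⊕ ℤ/4 ⊕ ℤ/12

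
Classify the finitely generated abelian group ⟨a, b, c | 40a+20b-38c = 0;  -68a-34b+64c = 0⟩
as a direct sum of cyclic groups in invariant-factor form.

rank_ℚ(R)=2; free=3−2=1
SNF(R) diag = [2, 6] → torsion [2, 6]

Answer: M ≅ ℤ^1 ⊕ ℤ/2 ⊕ ℤ/6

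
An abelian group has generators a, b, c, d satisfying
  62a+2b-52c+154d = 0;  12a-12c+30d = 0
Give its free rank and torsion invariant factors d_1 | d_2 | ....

Answer: M ≅ ℤ^2 ⊕ ℤ/2 ⊕ ℤ/6

Derivation:
rank_ℚ(R)=2; free=4−2=2
SNF(R) diag = [2, 6] → torsion [2, 6]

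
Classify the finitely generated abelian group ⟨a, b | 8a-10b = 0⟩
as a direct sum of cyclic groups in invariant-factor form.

rank_ℚ(R)=1; free=2−1=1
SNF(R) diag = [2] → torsion [2]

Answer: M ≅ ℤ^1 ⊕ ℤ/2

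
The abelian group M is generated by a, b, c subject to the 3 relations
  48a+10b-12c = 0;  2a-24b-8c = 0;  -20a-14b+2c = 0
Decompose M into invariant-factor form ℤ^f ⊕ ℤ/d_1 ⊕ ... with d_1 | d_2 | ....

rank_ℚ(R)=3; free=3−3=0
SNF(R) diag = [2, 2, 6] → torsion [2, 2, 6]

Answer: M ≅ ℤ/2 ⊕ ℤ/2 ⊕ ℤ/6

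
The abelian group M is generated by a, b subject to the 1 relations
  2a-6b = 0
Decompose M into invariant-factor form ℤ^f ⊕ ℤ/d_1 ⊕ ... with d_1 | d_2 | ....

rank_ℚ(R)=1; free=2−1=1
SNF(R) diag = [2] → torsion [2]

Answer: M ≅ ℤ^1 ⊕ ℤ/2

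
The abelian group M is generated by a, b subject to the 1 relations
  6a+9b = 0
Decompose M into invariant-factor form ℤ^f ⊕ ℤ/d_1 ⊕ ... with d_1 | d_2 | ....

Answer: M ≅ ℤ^1 ⊕ ℤ/3

Derivation:
rank_ℚ(R)=1; free=2−1=1
SNF(R) diag = [3] → torsion [3]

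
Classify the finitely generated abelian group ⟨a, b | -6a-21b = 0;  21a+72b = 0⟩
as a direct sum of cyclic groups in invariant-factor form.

Answer: M ≅ ℤ/3 ⊕ ℤ/3

Derivation:
rank_ℚ(R)=2; free=2−2=0
SNF(R) diag = [3, 3] → torsion [3, 3]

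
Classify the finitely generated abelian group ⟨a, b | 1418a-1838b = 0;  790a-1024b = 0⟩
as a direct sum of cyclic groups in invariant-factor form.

Answer: M ≅ ℤ/2 ⊕ ℤ/6

Derivation:
rank_ℚ(R)=2; free=2−2=0
SNF(R) diag = [2, 6] → torsion [2, 6]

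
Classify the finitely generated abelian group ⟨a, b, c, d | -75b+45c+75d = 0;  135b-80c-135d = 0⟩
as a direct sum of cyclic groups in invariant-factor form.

Answer: M ≅ ℤ^2 ⊕ ℤ/5 ⊕ ℤ/15

Derivation:
rank_ℚ(R)=2; free=4−2=2
SNF(R) diag = [5, 15] → torsion [5, 15]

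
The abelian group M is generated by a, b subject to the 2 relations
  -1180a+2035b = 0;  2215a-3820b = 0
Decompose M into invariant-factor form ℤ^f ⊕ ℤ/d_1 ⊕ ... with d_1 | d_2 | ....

Answer: M ≅ ℤ/5 ⊕ ℤ/15

Derivation:
rank_ℚ(R)=2; free=2−2=0
SNF(R) diag = [5, 15] → torsion [5, 15]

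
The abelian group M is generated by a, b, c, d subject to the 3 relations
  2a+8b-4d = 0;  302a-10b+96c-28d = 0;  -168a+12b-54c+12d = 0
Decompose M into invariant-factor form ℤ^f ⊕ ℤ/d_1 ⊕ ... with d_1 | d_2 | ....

rank_ℚ(R)=3; free=4−3=1
SNF(R) diag = [2, 6, 18] → torsion [2, 6, 18]

Answer: M ≅ ℤ^1 ⊕ ℤ/2 ⊕ ℤ/6 ⊕ ℤ/18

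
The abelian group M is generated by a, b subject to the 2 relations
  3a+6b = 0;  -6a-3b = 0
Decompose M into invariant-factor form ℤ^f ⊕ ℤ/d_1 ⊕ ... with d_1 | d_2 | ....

Answer: M ≅ ℤ/3 ⊕ ℤ/9

Derivation:
rank_ℚ(R)=2; free=2−2=0
SNF(R) diag = [3, 9] → torsion [3, 9]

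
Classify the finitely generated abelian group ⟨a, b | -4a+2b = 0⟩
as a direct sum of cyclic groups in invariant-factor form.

rank_ℚ(R)=1; free=2−1=1
SNF(R) diag = [2] → torsion [2]

Answer: M ≅ ℤ^1 ⊕ ℤ/2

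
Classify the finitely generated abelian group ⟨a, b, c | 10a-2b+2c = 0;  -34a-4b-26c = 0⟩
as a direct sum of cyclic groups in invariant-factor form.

Answer: M ≅ ℤ^1 ⊕ ℤ/2 ⊕ ℤ/6

Derivation:
rank_ℚ(R)=2; free=3−2=1
SNF(R) diag = [2, 6] → torsion [2, 6]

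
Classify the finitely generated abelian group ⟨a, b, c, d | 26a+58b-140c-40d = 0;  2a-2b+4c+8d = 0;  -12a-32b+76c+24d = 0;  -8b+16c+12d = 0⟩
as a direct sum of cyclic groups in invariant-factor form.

rank_ℚ(R)=4; free=4−4=0
SNF(R) diag = [2, 4, 12, 12] → torsion [2, 4, 12, 12]

Answer: M ≅ ℤ/2 ⊕ ℤ/4 ⊕ ℤ/12 ⊕ ℤ/12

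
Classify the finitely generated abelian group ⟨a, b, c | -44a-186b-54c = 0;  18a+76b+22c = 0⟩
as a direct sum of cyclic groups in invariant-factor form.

Answer: M ≅ ℤ^1 ⊕ ℤ/2 ⊕ ℤ/2

Derivation:
rank_ℚ(R)=2; free=3−2=1
SNF(R) diag = [2, 2] → torsion [2, 2]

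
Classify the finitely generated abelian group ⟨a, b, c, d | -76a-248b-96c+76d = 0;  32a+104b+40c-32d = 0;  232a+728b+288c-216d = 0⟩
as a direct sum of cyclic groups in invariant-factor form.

rank_ℚ(R)=3; free=4−3=1
SNF(R) diag = [4, 8, 8] → torsion [4, 8, 8]

Answer: M ≅ ℤ^1 ⊕ ℤ/4 ⊕ ℤ/8 ⊕ ℤ/8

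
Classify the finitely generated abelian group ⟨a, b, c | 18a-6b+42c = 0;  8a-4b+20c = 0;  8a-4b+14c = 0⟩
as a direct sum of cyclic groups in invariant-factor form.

Answer: M ≅ ℤ/2 ⊕ ℤ/6 ⊕ ℤ/12

Derivation:
rank_ℚ(R)=3; free=3−3=0
SNF(R) diag = [2, 6, 12] → torsion [2, 6, 12]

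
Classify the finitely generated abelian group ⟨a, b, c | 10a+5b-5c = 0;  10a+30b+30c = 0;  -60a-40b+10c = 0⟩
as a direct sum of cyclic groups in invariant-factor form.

rank_ℚ(R)=3; free=3−3=0
SNF(R) diag = [5, 10, 30] → torsion [5, 10, 30]

Answer: M ≅ ℤ/5 ⊕ ℤ/10 ⊕ ℤ/30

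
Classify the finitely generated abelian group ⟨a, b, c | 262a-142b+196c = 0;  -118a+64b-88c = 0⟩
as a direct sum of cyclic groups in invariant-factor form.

rank_ℚ(R)=2; free=3−2=1
SNF(R) diag = [2, 6] → torsion [2, 6]

Answer: M ≅ ℤ^1 ⊕ ℤ/2 ⊕ ℤ/6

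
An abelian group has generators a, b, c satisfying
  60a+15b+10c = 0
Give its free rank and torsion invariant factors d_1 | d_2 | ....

Answer: M ≅ ℤ^2 ⊕ ℤ/5

Derivation:
rank_ℚ(R)=1; free=3−1=2
SNF(R) diag = [5] → torsion [5]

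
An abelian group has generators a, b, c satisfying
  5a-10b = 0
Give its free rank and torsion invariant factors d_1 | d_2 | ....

Answer: M ≅ ℤ^2 ⊕ ℤ/5

Derivation:
rank_ℚ(R)=1; free=3−1=2
SNF(R) diag = [5] → torsion [5]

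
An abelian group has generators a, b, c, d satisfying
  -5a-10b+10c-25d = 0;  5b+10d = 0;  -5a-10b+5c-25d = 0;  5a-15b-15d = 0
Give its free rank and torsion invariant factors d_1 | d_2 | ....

Answer: M ≅ ℤ/5 ⊕ ℤ/5 ⊕ ℤ/5 ⊕ ℤ/10

Derivation:
rank_ℚ(R)=4; free=4−4=0
SNF(R) diag = [5, 5, 5, 10] → torsion [5, 5, 5, 10]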